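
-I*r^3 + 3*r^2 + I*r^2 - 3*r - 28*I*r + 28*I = (r - 4*I)*(r + 7*I)*(-I*r + I)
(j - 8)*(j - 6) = j^2 - 14*j + 48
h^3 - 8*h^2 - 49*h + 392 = (h - 8)*(h - 7)*(h + 7)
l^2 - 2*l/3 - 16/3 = (l - 8/3)*(l + 2)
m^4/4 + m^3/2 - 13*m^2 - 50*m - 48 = (m/2 + 1)^2*(m - 8)*(m + 6)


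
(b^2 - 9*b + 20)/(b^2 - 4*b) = (b - 5)/b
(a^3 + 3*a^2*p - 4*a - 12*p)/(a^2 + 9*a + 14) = (a^2 + 3*a*p - 2*a - 6*p)/(a + 7)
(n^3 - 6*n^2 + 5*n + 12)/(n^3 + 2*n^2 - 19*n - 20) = (n - 3)/(n + 5)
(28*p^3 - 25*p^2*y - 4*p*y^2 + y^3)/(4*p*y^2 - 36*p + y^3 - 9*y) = (7*p^2 - 8*p*y + y^2)/(y^2 - 9)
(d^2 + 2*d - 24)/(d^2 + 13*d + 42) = (d - 4)/(d + 7)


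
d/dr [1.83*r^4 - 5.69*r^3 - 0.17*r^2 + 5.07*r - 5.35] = 7.32*r^3 - 17.07*r^2 - 0.34*r + 5.07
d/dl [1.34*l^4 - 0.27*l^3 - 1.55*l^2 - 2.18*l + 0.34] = 5.36*l^3 - 0.81*l^2 - 3.1*l - 2.18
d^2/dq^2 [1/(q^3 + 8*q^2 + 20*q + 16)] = 4*(3*q^2 + 20*q + 34)/(q^7 + 20*q^6 + 168*q^5 + 768*q^4 + 2064*q^3 + 3264*q^2 + 2816*q + 1024)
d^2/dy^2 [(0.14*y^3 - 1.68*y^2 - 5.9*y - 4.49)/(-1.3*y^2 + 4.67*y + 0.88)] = (-2.22044604925031e-16*y^5 - 7.105427357601e-15*y^4 + 33.913748*y^3 + 53.608056*y^2 - 123.705636*y + 160.225746)/(2.197*y^6 - 23.6769*y^5 + 80.59311*y^4 - 69.792683*y^3 - 54.555336*y^2 - 10.849344*y - 0.681472)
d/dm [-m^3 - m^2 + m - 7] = -3*m^2 - 2*m + 1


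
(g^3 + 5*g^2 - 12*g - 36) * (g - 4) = g^4 + g^3 - 32*g^2 + 12*g + 144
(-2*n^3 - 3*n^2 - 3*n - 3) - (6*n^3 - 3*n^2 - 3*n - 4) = 1 - 8*n^3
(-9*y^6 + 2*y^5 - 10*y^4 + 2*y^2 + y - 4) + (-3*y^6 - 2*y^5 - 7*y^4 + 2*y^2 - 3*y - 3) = -12*y^6 - 17*y^4 + 4*y^2 - 2*y - 7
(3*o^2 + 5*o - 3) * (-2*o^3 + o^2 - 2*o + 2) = -6*o^5 - 7*o^4 + 5*o^3 - 7*o^2 + 16*o - 6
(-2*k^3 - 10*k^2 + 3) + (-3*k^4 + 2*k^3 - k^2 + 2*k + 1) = -3*k^4 - 11*k^2 + 2*k + 4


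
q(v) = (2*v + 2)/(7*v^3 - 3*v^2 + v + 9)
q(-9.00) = 0.00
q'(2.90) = -0.04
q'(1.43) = -0.20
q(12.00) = 0.00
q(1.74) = 0.14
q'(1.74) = -0.15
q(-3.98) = 0.01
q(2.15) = 0.09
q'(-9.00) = 0.00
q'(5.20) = -0.01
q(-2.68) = 0.02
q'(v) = (2*v + 2)*(-21*v^2 + 6*v - 1)/(7*v^3 - 3*v^2 + v + 9)^2 + 2/(7*v^3 - 3*v^2 + v + 9) = 2*(7*v^3 - 3*v^2 + v - (v + 1)*(21*v^2 - 6*v + 1) + 9)/(7*v^3 - 3*v^2 + v + 9)^2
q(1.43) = 0.20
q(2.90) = 0.05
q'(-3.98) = 0.00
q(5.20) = 0.01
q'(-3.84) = 0.01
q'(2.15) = -0.09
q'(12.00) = 0.00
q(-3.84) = 0.01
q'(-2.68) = 0.01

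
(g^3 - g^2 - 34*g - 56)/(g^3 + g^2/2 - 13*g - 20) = 2*(g^2 - 3*g - 28)/(2*g^2 - 3*g - 20)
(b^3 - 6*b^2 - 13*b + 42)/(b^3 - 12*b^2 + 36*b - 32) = (b^2 - 4*b - 21)/(b^2 - 10*b + 16)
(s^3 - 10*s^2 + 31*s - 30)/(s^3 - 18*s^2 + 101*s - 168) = (s^2 - 7*s + 10)/(s^2 - 15*s + 56)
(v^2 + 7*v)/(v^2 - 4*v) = (v + 7)/(v - 4)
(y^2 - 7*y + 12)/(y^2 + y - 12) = (y - 4)/(y + 4)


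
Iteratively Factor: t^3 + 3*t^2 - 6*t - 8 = (t + 1)*(t^2 + 2*t - 8) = (t + 1)*(t + 4)*(t - 2)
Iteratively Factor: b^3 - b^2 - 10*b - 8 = (b + 1)*(b^2 - 2*b - 8) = (b + 1)*(b + 2)*(b - 4)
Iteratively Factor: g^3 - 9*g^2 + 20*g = (g)*(g^2 - 9*g + 20) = g*(g - 4)*(g - 5)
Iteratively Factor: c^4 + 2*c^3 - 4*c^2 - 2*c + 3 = (c + 3)*(c^3 - c^2 - c + 1) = (c + 1)*(c + 3)*(c^2 - 2*c + 1) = (c - 1)*(c + 1)*(c + 3)*(c - 1)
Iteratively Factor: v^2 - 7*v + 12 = (v - 3)*(v - 4)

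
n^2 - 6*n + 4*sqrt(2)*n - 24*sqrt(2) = (n - 6)*(n + 4*sqrt(2))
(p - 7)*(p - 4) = p^2 - 11*p + 28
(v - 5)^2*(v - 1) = v^3 - 11*v^2 + 35*v - 25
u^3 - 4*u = u*(u - 2)*(u + 2)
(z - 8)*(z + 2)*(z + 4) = z^3 - 2*z^2 - 40*z - 64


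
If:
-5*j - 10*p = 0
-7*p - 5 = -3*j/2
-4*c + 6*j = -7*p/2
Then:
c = 17/16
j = 1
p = -1/2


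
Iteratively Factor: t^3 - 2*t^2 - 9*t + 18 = (t - 3)*(t^2 + t - 6) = (t - 3)*(t - 2)*(t + 3)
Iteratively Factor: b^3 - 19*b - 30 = (b + 3)*(b^2 - 3*b - 10) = (b - 5)*(b + 3)*(b + 2)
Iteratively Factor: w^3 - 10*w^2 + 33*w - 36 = (w - 3)*(w^2 - 7*w + 12) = (w - 4)*(w - 3)*(w - 3)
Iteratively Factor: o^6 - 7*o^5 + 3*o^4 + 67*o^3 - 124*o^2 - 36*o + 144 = (o + 1)*(o^5 - 8*o^4 + 11*o^3 + 56*o^2 - 180*o + 144) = (o - 2)*(o + 1)*(o^4 - 6*o^3 - o^2 + 54*o - 72) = (o - 4)*(o - 2)*(o + 1)*(o^3 - 2*o^2 - 9*o + 18) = (o - 4)*(o - 2)^2*(o + 1)*(o^2 - 9) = (o - 4)*(o - 2)^2*(o + 1)*(o + 3)*(o - 3)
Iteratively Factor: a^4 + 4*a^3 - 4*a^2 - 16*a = (a + 2)*(a^3 + 2*a^2 - 8*a) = a*(a + 2)*(a^2 + 2*a - 8) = a*(a - 2)*(a + 2)*(a + 4)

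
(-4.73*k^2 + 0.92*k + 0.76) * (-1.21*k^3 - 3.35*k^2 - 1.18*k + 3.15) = 5.7233*k^5 + 14.7323*k^4 + 1.5798*k^3 - 18.5311*k^2 + 2.0012*k + 2.394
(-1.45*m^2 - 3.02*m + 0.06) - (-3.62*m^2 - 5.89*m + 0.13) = 2.17*m^2 + 2.87*m - 0.07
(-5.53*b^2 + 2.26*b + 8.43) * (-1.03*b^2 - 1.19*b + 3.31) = 5.6959*b^4 + 4.2529*b^3 - 29.6766*b^2 - 2.5511*b + 27.9033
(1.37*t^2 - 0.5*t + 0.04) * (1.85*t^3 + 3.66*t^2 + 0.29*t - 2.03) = 2.5345*t^5 + 4.0892*t^4 - 1.3587*t^3 - 2.7797*t^2 + 1.0266*t - 0.0812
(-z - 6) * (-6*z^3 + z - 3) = 6*z^4 + 36*z^3 - z^2 - 3*z + 18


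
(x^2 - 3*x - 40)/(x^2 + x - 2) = (x^2 - 3*x - 40)/(x^2 + x - 2)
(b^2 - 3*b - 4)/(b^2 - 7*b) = (b^2 - 3*b - 4)/(b*(b - 7))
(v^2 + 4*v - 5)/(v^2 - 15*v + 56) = (v^2 + 4*v - 5)/(v^2 - 15*v + 56)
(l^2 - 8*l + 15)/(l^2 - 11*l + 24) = (l - 5)/(l - 8)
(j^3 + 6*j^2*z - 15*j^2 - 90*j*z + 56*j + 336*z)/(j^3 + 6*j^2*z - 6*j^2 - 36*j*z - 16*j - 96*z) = (j - 7)/(j + 2)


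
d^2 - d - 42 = (d - 7)*(d + 6)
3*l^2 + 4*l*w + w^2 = (l + w)*(3*l + w)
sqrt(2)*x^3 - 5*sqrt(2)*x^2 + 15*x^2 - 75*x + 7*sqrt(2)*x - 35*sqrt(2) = (x - 5)*(x + 7*sqrt(2))*(sqrt(2)*x + 1)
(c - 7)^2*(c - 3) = c^3 - 17*c^2 + 91*c - 147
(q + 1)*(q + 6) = q^2 + 7*q + 6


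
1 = 1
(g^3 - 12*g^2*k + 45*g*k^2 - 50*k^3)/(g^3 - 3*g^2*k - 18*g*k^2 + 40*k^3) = (g - 5*k)/(g + 4*k)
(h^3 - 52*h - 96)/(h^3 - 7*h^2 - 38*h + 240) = (h + 2)/(h - 5)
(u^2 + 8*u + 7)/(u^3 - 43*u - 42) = (u + 7)/(u^2 - u - 42)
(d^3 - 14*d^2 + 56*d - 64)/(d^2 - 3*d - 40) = (d^2 - 6*d + 8)/(d + 5)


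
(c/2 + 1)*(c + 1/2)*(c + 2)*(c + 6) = c^4/2 + 21*c^3/4 + 33*c^2/2 + 19*c + 6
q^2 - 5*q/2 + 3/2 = (q - 3/2)*(q - 1)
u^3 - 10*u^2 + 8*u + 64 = (u - 8)*(u - 4)*(u + 2)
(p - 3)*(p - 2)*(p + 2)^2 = p^4 - p^3 - 10*p^2 + 4*p + 24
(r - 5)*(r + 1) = r^2 - 4*r - 5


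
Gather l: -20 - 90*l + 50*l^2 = 50*l^2 - 90*l - 20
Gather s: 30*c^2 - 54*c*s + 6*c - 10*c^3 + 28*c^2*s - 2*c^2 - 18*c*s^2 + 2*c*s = -10*c^3 + 28*c^2 - 18*c*s^2 + 6*c + s*(28*c^2 - 52*c)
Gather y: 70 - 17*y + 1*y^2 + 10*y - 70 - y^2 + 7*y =0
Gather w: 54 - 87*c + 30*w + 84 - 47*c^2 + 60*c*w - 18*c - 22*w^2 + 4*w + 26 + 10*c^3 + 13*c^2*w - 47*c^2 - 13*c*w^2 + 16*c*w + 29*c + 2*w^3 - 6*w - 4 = 10*c^3 - 94*c^2 - 76*c + 2*w^3 + w^2*(-13*c - 22) + w*(13*c^2 + 76*c + 28) + 160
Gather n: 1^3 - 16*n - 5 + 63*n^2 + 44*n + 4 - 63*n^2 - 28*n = 0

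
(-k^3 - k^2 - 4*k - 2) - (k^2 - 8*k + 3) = -k^3 - 2*k^2 + 4*k - 5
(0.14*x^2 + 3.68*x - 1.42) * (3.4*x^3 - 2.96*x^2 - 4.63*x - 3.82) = 0.476*x^5 + 12.0976*x^4 - 16.369*x^3 - 13.37*x^2 - 7.483*x + 5.4244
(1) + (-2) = -1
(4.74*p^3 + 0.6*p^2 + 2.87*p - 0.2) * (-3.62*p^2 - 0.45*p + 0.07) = -17.1588*p^5 - 4.305*p^4 - 10.3276*p^3 - 0.5255*p^2 + 0.2909*p - 0.014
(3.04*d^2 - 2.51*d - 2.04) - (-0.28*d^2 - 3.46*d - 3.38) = 3.32*d^2 + 0.95*d + 1.34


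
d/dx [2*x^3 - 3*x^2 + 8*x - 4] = 6*x^2 - 6*x + 8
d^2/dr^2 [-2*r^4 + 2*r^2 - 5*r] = 4 - 24*r^2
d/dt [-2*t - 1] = -2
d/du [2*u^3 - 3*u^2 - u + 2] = 6*u^2 - 6*u - 1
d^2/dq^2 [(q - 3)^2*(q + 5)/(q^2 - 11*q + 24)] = 130/(q^3 - 24*q^2 + 192*q - 512)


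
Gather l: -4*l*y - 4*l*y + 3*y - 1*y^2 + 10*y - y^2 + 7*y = -8*l*y - 2*y^2 + 20*y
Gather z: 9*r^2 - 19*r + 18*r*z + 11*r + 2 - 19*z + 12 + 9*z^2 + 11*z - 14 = 9*r^2 - 8*r + 9*z^2 + z*(18*r - 8)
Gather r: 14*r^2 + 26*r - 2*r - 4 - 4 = 14*r^2 + 24*r - 8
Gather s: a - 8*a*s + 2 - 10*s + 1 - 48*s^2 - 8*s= a - 48*s^2 + s*(-8*a - 18) + 3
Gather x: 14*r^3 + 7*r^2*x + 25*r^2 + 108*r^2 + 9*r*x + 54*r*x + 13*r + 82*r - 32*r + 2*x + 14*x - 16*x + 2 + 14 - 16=14*r^3 + 133*r^2 + 63*r + x*(7*r^2 + 63*r)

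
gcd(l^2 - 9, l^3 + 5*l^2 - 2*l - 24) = l + 3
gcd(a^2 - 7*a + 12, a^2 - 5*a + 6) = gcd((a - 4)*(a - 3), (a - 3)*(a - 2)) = a - 3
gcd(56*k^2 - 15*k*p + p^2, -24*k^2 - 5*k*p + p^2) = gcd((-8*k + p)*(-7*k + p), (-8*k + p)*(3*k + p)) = -8*k + p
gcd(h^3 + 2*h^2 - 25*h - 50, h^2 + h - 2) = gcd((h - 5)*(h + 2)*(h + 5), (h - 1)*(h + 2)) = h + 2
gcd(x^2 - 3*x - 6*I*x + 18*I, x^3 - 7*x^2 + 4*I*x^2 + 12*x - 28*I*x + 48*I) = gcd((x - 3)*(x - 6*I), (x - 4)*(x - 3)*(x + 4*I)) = x - 3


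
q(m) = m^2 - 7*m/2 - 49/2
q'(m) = 2*m - 7/2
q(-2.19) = -12.04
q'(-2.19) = -7.88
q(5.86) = -10.67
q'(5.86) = 8.22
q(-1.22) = -18.74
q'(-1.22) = -5.94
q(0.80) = -26.66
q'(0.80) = -1.90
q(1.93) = -27.53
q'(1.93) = 0.36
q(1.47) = -27.48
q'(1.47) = -0.56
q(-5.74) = 28.54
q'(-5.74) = -14.98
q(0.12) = -24.91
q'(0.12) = -3.26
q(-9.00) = 88.00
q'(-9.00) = -21.50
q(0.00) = -24.50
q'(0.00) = -3.50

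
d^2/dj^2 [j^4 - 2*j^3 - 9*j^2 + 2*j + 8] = 12*j^2 - 12*j - 18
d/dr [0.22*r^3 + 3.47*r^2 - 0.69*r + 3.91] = 0.66*r^2 + 6.94*r - 0.69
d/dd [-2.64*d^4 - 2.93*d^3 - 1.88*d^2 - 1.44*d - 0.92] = -10.56*d^3 - 8.79*d^2 - 3.76*d - 1.44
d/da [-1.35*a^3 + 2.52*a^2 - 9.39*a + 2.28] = -4.05*a^2 + 5.04*a - 9.39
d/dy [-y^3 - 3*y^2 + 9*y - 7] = -3*y^2 - 6*y + 9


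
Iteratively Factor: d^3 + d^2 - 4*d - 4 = (d - 2)*(d^2 + 3*d + 2) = (d - 2)*(d + 1)*(d + 2)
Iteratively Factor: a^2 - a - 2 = (a - 2)*(a + 1)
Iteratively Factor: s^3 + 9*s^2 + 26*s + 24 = (s + 3)*(s^2 + 6*s + 8) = (s + 3)*(s + 4)*(s + 2)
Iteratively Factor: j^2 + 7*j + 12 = (j + 4)*(j + 3)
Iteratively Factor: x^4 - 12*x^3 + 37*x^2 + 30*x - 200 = (x - 5)*(x^3 - 7*x^2 + 2*x + 40) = (x - 5)*(x - 4)*(x^2 - 3*x - 10) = (x - 5)*(x - 4)*(x + 2)*(x - 5)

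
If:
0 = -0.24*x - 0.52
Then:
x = -2.17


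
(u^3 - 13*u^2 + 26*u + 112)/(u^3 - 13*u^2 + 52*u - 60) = (u^3 - 13*u^2 + 26*u + 112)/(u^3 - 13*u^2 + 52*u - 60)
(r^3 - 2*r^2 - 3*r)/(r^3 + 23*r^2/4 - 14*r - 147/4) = 4*r*(r + 1)/(4*r^2 + 35*r + 49)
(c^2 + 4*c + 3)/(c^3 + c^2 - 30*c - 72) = (c + 1)/(c^2 - 2*c - 24)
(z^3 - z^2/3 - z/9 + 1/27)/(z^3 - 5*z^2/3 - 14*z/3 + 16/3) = (27*z^3 - 9*z^2 - 3*z + 1)/(9*(3*z^3 - 5*z^2 - 14*z + 16))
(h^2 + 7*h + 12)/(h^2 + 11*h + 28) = (h + 3)/(h + 7)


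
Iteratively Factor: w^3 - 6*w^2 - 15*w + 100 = (w - 5)*(w^2 - w - 20) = (w - 5)*(w + 4)*(w - 5)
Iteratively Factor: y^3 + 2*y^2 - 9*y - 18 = (y - 3)*(y^2 + 5*y + 6) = (y - 3)*(y + 2)*(y + 3)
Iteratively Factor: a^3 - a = (a)*(a^2 - 1) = a*(a - 1)*(a + 1)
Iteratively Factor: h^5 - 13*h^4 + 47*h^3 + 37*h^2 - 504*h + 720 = (h - 3)*(h^4 - 10*h^3 + 17*h^2 + 88*h - 240) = (h - 4)*(h - 3)*(h^3 - 6*h^2 - 7*h + 60) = (h - 4)^2*(h - 3)*(h^2 - 2*h - 15) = (h - 4)^2*(h - 3)*(h + 3)*(h - 5)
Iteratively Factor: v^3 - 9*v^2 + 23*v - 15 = (v - 5)*(v^2 - 4*v + 3) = (v - 5)*(v - 3)*(v - 1)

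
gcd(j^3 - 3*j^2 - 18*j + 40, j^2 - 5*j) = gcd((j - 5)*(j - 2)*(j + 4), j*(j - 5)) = j - 5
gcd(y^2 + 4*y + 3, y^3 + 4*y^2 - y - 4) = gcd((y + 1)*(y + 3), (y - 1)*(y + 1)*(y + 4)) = y + 1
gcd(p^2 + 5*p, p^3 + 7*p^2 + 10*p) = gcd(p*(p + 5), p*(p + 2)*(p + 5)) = p^2 + 5*p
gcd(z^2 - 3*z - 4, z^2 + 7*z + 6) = z + 1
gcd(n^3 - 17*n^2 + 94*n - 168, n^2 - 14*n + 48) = n - 6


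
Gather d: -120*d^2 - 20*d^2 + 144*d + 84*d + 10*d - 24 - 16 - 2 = -140*d^2 + 238*d - 42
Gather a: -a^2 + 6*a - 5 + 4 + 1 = -a^2 + 6*a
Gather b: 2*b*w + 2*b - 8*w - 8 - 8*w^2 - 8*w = b*(2*w + 2) - 8*w^2 - 16*w - 8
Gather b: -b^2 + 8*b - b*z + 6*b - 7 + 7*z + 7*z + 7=-b^2 + b*(14 - z) + 14*z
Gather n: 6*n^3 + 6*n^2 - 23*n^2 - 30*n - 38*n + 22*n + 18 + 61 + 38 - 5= 6*n^3 - 17*n^2 - 46*n + 112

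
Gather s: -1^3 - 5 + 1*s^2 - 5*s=s^2 - 5*s - 6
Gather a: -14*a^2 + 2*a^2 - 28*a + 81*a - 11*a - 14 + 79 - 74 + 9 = -12*a^2 + 42*a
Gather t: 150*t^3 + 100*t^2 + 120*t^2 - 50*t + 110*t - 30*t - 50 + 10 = 150*t^3 + 220*t^2 + 30*t - 40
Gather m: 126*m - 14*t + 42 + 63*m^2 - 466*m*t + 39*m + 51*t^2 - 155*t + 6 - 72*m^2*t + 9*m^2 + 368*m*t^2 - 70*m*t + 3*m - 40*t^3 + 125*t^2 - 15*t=m^2*(72 - 72*t) + m*(368*t^2 - 536*t + 168) - 40*t^3 + 176*t^2 - 184*t + 48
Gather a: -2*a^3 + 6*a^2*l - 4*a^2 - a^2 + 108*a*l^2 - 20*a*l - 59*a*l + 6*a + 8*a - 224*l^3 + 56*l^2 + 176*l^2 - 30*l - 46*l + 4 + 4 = -2*a^3 + a^2*(6*l - 5) + a*(108*l^2 - 79*l + 14) - 224*l^3 + 232*l^2 - 76*l + 8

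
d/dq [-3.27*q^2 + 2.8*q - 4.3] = 2.8 - 6.54*q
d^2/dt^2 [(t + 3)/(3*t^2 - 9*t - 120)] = 2*(-3*t*(-t^2 + 3*t + 40) - (t + 3)*(2*t - 3)^2)/(3*(-t^2 + 3*t + 40)^3)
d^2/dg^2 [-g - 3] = 0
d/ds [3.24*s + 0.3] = 3.24000000000000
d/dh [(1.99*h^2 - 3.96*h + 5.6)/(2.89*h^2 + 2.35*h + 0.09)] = (16.1209*h^2 - 32.0098*h - 13.5164)/(8.3521*h^4 + 13.583*h^3 + 6.0427*h^2 + 0.423*h + 0.0081)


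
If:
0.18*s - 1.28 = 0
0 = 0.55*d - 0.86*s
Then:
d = 11.12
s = 7.11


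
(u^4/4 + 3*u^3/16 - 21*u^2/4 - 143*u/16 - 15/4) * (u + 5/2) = u^5/4 + 13*u^4/16 - 153*u^3/32 - 353*u^2/16 - 835*u/32 - 75/8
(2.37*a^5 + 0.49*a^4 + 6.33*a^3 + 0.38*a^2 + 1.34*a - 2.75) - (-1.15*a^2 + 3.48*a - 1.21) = 2.37*a^5 + 0.49*a^4 + 6.33*a^3 + 1.53*a^2 - 2.14*a - 1.54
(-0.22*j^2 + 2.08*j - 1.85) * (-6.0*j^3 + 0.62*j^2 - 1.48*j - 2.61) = 1.32*j^5 - 12.6164*j^4 + 12.7152*j^3 - 3.6512*j^2 - 2.6908*j + 4.8285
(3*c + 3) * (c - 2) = 3*c^2 - 3*c - 6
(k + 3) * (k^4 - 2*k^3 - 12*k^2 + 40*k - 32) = k^5 + k^4 - 18*k^3 + 4*k^2 + 88*k - 96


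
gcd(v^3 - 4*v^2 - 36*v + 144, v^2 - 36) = v^2 - 36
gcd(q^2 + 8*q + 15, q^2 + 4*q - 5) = q + 5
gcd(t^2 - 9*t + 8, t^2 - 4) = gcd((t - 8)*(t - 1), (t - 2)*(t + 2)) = 1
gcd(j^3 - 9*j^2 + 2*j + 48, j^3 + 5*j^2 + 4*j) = 1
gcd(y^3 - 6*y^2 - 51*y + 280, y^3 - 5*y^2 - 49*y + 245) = y^2 + 2*y - 35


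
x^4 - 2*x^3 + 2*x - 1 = (x - 1)^3*(x + 1)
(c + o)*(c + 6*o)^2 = c^3 + 13*c^2*o + 48*c*o^2 + 36*o^3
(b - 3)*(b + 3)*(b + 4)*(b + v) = b^4 + b^3*v + 4*b^3 + 4*b^2*v - 9*b^2 - 9*b*v - 36*b - 36*v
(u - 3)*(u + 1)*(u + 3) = u^3 + u^2 - 9*u - 9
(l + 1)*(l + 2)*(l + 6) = l^3 + 9*l^2 + 20*l + 12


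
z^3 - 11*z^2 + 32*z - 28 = (z - 7)*(z - 2)^2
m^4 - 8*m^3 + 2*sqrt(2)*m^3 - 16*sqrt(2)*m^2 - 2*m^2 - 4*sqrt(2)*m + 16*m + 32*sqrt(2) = (m - 8)*(m - sqrt(2))*(m + sqrt(2))*(m + 2*sqrt(2))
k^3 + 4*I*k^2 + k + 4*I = (k - I)*(k + I)*(k + 4*I)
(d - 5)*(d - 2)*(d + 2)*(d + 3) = d^4 - 2*d^3 - 19*d^2 + 8*d + 60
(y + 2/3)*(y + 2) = y^2 + 8*y/3 + 4/3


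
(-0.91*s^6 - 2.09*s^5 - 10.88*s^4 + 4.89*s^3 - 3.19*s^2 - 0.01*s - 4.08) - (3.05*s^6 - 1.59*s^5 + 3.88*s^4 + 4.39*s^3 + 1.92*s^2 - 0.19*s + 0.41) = -3.96*s^6 - 0.5*s^5 - 14.76*s^4 + 0.5*s^3 - 5.11*s^2 + 0.18*s - 4.49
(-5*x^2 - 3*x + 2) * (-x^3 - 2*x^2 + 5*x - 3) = 5*x^5 + 13*x^4 - 21*x^3 - 4*x^2 + 19*x - 6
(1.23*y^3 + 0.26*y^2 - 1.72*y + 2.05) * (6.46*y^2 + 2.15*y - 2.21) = 7.9458*y^5 + 4.3241*y^4 - 13.2705*y^3 + 8.9704*y^2 + 8.2087*y - 4.5305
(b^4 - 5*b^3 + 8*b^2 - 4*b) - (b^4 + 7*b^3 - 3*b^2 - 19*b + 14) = -12*b^3 + 11*b^2 + 15*b - 14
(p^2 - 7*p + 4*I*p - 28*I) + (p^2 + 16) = 2*p^2 - 7*p + 4*I*p + 16 - 28*I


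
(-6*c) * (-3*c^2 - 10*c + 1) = 18*c^3 + 60*c^2 - 6*c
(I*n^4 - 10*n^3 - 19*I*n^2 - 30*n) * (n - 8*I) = I*n^5 - 2*n^4 + 61*I*n^3 - 182*n^2 + 240*I*n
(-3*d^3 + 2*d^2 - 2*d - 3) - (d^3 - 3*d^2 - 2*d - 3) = -4*d^3 + 5*d^2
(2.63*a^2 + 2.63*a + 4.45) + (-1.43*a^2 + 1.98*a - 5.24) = 1.2*a^2 + 4.61*a - 0.79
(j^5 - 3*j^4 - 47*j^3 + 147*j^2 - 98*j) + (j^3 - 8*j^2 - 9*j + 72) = j^5 - 3*j^4 - 46*j^3 + 139*j^2 - 107*j + 72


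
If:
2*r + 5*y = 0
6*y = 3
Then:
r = -5/4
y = 1/2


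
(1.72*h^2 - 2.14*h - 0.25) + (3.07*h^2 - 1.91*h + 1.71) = 4.79*h^2 - 4.05*h + 1.46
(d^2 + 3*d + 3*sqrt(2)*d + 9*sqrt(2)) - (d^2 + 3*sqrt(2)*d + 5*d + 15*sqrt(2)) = -2*d - 6*sqrt(2)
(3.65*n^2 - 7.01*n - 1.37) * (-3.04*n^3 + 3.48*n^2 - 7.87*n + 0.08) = -11.096*n^5 + 34.0124*n^4 - 48.9555*n^3 + 50.6931*n^2 + 10.2211*n - 0.1096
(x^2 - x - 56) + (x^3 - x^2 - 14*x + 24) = x^3 - 15*x - 32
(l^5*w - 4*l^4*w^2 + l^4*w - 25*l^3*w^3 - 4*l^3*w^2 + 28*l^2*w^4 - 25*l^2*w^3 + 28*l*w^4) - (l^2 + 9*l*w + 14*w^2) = l^5*w - 4*l^4*w^2 + l^4*w - 25*l^3*w^3 - 4*l^3*w^2 + 28*l^2*w^4 - 25*l^2*w^3 - l^2 + 28*l*w^4 - 9*l*w - 14*w^2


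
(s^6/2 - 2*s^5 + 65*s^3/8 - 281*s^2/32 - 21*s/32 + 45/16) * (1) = s^6/2 - 2*s^5 + 65*s^3/8 - 281*s^2/32 - 21*s/32 + 45/16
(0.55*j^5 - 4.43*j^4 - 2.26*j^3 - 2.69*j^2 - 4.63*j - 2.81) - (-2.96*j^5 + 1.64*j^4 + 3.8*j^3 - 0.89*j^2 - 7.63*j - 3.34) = 3.51*j^5 - 6.07*j^4 - 6.06*j^3 - 1.8*j^2 + 3.0*j + 0.53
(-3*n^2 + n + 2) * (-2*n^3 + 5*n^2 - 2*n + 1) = 6*n^5 - 17*n^4 + 7*n^3 + 5*n^2 - 3*n + 2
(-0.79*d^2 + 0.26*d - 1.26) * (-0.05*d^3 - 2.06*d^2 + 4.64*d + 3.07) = 0.0395*d^5 + 1.6144*d^4 - 4.1382*d^3 + 1.3767*d^2 - 5.0482*d - 3.8682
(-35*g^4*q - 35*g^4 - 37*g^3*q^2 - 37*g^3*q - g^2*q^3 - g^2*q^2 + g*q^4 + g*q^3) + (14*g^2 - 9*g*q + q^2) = -35*g^4*q - 35*g^4 - 37*g^3*q^2 - 37*g^3*q - g^2*q^3 - g^2*q^2 + 14*g^2 + g*q^4 + g*q^3 - 9*g*q + q^2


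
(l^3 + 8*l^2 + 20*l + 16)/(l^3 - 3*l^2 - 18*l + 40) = (l^2 + 4*l + 4)/(l^2 - 7*l + 10)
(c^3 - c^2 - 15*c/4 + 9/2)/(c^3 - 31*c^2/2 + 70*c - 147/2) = (c^2 + c/2 - 3)/(c^2 - 14*c + 49)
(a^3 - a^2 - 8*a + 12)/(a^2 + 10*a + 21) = (a^2 - 4*a + 4)/(a + 7)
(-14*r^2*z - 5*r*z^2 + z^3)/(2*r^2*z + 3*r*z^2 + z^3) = (-7*r + z)/(r + z)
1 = 1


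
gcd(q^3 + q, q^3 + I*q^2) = q^2 + I*q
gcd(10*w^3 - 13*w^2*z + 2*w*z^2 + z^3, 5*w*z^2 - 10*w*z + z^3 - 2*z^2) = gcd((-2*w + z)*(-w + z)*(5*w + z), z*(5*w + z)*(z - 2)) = 5*w + z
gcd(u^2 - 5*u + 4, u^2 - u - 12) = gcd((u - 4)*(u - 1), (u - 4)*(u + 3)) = u - 4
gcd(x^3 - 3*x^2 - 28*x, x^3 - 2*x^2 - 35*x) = x^2 - 7*x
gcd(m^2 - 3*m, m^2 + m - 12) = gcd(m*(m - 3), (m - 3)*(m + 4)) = m - 3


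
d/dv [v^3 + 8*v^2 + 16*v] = 3*v^2 + 16*v + 16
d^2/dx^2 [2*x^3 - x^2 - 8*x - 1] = 12*x - 2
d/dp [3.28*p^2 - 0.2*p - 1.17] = 6.56*p - 0.2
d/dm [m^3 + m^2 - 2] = m*(3*m + 2)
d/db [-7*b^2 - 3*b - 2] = -14*b - 3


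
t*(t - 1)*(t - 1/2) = t^3 - 3*t^2/2 + t/2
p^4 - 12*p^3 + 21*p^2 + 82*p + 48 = (p - 8)*(p - 6)*(p + 1)^2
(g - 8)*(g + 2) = g^2 - 6*g - 16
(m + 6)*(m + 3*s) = m^2 + 3*m*s + 6*m + 18*s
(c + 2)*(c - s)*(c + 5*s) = c^3 + 4*c^2*s + 2*c^2 - 5*c*s^2 + 8*c*s - 10*s^2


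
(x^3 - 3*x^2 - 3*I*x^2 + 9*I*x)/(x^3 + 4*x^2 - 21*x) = (x - 3*I)/(x + 7)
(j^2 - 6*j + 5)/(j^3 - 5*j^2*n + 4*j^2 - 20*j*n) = (j^2 - 6*j + 5)/(j*(j^2 - 5*j*n + 4*j - 20*n))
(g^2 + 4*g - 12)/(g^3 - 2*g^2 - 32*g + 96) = (g - 2)/(g^2 - 8*g + 16)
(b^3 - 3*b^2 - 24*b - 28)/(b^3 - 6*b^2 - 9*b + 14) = (b + 2)/(b - 1)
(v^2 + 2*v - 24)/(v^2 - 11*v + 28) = (v + 6)/(v - 7)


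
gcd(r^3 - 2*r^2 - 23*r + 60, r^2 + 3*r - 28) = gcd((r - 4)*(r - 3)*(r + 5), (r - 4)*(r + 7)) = r - 4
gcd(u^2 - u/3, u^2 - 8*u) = u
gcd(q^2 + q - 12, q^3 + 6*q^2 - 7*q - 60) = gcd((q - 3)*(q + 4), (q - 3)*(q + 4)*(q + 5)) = q^2 + q - 12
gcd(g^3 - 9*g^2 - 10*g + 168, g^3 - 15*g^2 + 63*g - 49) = g - 7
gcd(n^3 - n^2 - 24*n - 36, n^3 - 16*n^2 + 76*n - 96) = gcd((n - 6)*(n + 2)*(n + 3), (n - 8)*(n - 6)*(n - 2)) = n - 6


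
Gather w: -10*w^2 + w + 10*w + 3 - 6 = -10*w^2 + 11*w - 3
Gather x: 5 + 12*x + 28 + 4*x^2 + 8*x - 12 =4*x^2 + 20*x + 21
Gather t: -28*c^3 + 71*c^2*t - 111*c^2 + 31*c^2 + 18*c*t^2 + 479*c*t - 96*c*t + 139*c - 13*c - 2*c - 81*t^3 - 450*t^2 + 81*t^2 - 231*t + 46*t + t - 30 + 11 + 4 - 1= -28*c^3 - 80*c^2 + 124*c - 81*t^3 + t^2*(18*c - 369) + t*(71*c^2 + 383*c - 184) - 16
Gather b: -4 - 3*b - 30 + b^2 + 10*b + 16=b^2 + 7*b - 18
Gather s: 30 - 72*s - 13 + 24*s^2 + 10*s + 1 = 24*s^2 - 62*s + 18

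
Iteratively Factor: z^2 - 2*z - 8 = (z - 4)*(z + 2)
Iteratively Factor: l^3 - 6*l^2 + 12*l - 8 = (l - 2)*(l^2 - 4*l + 4) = (l - 2)^2*(l - 2)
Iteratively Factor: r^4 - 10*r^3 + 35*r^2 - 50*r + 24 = (r - 4)*(r^3 - 6*r^2 + 11*r - 6) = (r - 4)*(r - 1)*(r^2 - 5*r + 6) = (r - 4)*(r - 2)*(r - 1)*(r - 3)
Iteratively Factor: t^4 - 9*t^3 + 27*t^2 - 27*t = (t - 3)*(t^3 - 6*t^2 + 9*t) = (t - 3)^2*(t^2 - 3*t) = t*(t - 3)^2*(t - 3)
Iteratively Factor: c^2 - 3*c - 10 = (c + 2)*(c - 5)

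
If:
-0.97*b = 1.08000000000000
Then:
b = -1.11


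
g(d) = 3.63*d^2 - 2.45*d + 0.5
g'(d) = 7.26*d - 2.45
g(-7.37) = 215.73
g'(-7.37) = -55.96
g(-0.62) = 3.41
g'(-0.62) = -6.95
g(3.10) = 27.79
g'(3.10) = 20.06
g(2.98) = 25.43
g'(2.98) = 19.18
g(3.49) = 36.16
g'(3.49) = 22.89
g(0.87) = 1.12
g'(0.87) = 3.87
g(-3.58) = 55.79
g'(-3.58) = -28.44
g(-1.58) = 13.43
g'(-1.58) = -13.92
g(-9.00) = 316.58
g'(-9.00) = -67.79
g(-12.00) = 552.62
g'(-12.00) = -89.57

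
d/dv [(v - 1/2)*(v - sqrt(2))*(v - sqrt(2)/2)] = 3*v^2 - 3*sqrt(2)*v - v + 1 + 3*sqrt(2)/4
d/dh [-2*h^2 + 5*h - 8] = 5 - 4*h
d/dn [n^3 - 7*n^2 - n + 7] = 3*n^2 - 14*n - 1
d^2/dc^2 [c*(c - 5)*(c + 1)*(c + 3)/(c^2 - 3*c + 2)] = 2*(c^6 - 9*c^5 + 33*c^4 - 121*c^3 + 144*c^2 + 78*c - 158)/(c^6 - 9*c^5 + 33*c^4 - 63*c^3 + 66*c^2 - 36*c + 8)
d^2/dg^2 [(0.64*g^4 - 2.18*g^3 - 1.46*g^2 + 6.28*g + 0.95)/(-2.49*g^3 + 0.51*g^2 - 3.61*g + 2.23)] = (-1.4210854715202e-14*g^8 - 1.13686837721616e-13*g^7 + 34.81392*g^6 - 365.447124*g^5 - 10.725936*g^4 + 382.105808*g^3 - 624.623316*g^2 + 86.742876*g - 109.19102)/(15.438249*g^9 - 9.486153*g^8 + 69.09003*g^7 - 69.117354*g^6 + 117.157932*g^5 - 141.950664*g^4 + 108.827362*g^3 - 94.793286*g^2 + 53.856507*g - 11.089567)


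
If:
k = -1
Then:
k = -1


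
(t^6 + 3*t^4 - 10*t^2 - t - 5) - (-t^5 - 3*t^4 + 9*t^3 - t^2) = t^6 + t^5 + 6*t^4 - 9*t^3 - 9*t^2 - t - 5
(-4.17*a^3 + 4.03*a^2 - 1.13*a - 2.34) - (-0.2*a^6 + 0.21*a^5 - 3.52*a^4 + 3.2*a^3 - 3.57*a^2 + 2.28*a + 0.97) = 0.2*a^6 - 0.21*a^5 + 3.52*a^4 - 7.37*a^3 + 7.6*a^2 - 3.41*a - 3.31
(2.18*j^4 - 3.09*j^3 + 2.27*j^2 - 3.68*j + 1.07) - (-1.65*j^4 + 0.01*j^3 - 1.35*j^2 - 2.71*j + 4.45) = 3.83*j^4 - 3.1*j^3 + 3.62*j^2 - 0.97*j - 3.38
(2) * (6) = 12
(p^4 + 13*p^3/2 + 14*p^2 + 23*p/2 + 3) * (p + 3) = p^5 + 19*p^4/2 + 67*p^3/2 + 107*p^2/2 + 75*p/2 + 9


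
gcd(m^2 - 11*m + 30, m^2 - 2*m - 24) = m - 6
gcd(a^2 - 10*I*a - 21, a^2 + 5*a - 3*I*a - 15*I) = a - 3*I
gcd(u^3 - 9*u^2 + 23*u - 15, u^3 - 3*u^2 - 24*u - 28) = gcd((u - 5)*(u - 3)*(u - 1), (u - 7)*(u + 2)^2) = 1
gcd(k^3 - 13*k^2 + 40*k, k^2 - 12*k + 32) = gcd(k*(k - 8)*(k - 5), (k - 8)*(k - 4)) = k - 8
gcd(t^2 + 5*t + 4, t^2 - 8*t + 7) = 1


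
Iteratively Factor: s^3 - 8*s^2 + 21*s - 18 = (s - 3)*(s^2 - 5*s + 6) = (s - 3)*(s - 2)*(s - 3)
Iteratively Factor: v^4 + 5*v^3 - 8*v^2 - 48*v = (v + 4)*(v^3 + v^2 - 12*v) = (v + 4)^2*(v^2 - 3*v) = (v - 3)*(v + 4)^2*(v)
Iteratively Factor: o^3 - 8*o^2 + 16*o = (o - 4)*(o^2 - 4*o) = o*(o - 4)*(o - 4)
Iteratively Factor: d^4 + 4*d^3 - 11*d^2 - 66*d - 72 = (d + 3)*(d^3 + d^2 - 14*d - 24) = (d + 3)^2*(d^2 - 2*d - 8) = (d - 4)*(d + 3)^2*(d + 2)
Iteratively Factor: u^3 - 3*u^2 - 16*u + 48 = (u - 4)*(u^2 + u - 12) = (u - 4)*(u + 4)*(u - 3)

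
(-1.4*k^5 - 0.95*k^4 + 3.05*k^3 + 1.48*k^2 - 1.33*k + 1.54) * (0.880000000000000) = -1.232*k^5 - 0.836*k^4 + 2.684*k^3 + 1.3024*k^2 - 1.1704*k + 1.3552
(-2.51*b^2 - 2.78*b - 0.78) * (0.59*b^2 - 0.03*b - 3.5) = -1.4809*b^4 - 1.5649*b^3 + 8.4082*b^2 + 9.7534*b + 2.73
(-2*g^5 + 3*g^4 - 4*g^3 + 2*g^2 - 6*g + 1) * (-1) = 2*g^5 - 3*g^4 + 4*g^3 - 2*g^2 + 6*g - 1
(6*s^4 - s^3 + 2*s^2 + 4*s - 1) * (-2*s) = -12*s^5 + 2*s^4 - 4*s^3 - 8*s^2 + 2*s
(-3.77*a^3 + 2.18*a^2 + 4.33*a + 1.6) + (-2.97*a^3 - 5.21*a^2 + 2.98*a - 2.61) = -6.74*a^3 - 3.03*a^2 + 7.31*a - 1.01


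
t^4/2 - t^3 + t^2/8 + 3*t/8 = t*(t/2 + 1/4)*(t - 3/2)*(t - 1)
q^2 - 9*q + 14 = (q - 7)*(q - 2)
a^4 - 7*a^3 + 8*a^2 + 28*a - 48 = (a - 4)*(a - 3)*(a - 2)*(a + 2)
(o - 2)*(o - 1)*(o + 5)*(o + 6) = o^4 + 8*o^3 - o^2 - 68*o + 60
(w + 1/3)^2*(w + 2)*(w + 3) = w^4 + 17*w^3/3 + 85*w^2/9 + 41*w/9 + 2/3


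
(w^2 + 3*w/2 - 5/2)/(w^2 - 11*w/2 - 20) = (w - 1)/(w - 8)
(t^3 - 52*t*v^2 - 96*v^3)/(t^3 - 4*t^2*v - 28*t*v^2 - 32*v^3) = (t + 6*v)/(t + 2*v)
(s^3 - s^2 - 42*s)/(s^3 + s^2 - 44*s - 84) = s/(s + 2)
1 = 1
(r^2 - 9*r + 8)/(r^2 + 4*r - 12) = (r^2 - 9*r + 8)/(r^2 + 4*r - 12)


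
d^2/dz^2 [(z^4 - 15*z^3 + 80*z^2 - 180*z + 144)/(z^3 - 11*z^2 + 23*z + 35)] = 2*(13*z^6 - 369*z^5 + 4866*z^4 - 36942*z^3 + 163533*z^2 - 387441*z + 374516)/(z^9 - 33*z^8 + 432*z^7 - 2744*z^6 + 7626*z^5 + 78*z^4 - 37288*z^3 + 15120*z^2 + 84525*z + 42875)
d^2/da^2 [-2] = 0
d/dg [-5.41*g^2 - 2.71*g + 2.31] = -10.82*g - 2.71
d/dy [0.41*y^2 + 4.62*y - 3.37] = 0.82*y + 4.62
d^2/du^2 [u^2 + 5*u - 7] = 2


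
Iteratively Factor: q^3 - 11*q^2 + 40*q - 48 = (q - 3)*(q^2 - 8*q + 16) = (q - 4)*(q - 3)*(q - 4)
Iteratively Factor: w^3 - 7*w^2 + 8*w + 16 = (w + 1)*(w^2 - 8*w + 16) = (w - 4)*(w + 1)*(w - 4)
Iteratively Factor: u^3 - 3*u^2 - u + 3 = (u - 3)*(u^2 - 1) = (u - 3)*(u + 1)*(u - 1)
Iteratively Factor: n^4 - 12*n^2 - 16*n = (n + 2)*(n^3 - 2*n^2 - 8*n) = (n + 2)^2*(n^2 - 4*n) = (n - 4)*(n + 2)^2*(n)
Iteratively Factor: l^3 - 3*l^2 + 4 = (l - 2)*(l^2 - l - 2) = (l - 2)*(l + 1)*(l - 2)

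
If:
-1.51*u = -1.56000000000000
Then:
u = 1.03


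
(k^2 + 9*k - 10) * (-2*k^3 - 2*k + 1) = -2*k^5 - 18*k^4 + 18*k^3 - 17*k^2 + 29*k - 10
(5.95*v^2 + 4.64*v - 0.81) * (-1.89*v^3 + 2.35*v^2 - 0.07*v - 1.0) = -11.2455*v^5 + 5.2129*v^4 + 12.0184*v^3 - 8.1783*v^2 - 4.5833*v + 0.81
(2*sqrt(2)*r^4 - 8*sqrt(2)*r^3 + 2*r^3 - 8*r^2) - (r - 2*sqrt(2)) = 2*sqrt(2)*r^4 - 8*sqrt(2)*r^3 + 2*r^3 - 8*r^2 - r + 2*sqrt(2)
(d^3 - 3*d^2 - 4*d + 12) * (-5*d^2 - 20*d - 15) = -5*d^5 - 5*d^4 + 65*d^3 + 65*d^2 - 180*d - 180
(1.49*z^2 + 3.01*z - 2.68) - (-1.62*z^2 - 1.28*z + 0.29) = 3.11*z^2 + 4.29*z - 2.97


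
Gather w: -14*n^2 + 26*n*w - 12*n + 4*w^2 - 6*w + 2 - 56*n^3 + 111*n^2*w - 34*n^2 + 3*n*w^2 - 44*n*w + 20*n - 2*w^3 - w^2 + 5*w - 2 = -56*n^3 - 48*n^2 + 8*n - 2*w^3 + w^2*(3*n + 3) + w*(111*n^2 - 18*n - 1)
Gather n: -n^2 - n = -n^2 - n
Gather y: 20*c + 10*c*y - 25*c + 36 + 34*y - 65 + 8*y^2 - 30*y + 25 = -5*c + 8*y^2 + y*(10*c + 4) - 4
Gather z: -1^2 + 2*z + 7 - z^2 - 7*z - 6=-z^2 - 5*z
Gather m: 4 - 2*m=4 - 2*m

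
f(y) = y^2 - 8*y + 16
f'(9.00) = 10.00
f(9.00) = 25.00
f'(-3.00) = -14.00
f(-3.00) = 49.00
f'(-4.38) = -16.76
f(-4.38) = 70.22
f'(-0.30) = -8.60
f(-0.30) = 18.49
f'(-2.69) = -13.38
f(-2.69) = 44.76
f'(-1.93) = -11.86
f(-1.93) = 35.16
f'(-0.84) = -9.68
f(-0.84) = 23.43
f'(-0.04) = -8.08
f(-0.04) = 16.32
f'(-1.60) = -11.20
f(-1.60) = 31.36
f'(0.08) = -7.84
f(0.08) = 15.37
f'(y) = 2*y - 8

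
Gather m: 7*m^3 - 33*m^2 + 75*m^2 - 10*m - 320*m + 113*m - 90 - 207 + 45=7*m^3 + 42*m^2 - 217*m - 252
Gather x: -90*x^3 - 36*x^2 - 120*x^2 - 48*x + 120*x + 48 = -90*x^3 - 156*x^2 + 72*x + 48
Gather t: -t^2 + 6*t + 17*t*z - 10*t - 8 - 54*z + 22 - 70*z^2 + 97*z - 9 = -t^2 + t*(17*z - 4) - 70*z^2 + 43*z + 5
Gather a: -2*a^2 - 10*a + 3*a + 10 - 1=-2*a^2 - 7*a + 9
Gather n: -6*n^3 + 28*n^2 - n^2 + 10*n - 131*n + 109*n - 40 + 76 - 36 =-6*n^3 + 27*n^2 - 12*n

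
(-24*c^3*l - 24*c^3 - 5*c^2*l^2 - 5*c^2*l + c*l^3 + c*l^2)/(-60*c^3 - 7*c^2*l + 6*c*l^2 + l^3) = c*(24*c^2*l + 24*c^2 + 5*c*l^2 + 5*c*l - l^3 - l^2)/(60*c^3 + 7*c^2*l - 6*c*l^2 - l^3)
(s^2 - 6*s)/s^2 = (s - 6)/s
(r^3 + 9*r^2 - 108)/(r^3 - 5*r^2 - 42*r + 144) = (r + 6)/(r - 8)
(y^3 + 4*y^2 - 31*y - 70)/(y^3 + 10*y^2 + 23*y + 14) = (y - 5)/(y + 1)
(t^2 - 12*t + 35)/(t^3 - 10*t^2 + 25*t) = (t - 7)/(t*(t - 5))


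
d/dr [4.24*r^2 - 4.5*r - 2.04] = 8.48*r - 4.5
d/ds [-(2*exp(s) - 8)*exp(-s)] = -8*exp(-s)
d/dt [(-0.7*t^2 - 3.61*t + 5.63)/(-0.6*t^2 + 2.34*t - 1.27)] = (-3.804*t^2 + 8.534*t - 8.5895)/(0.36*t^4 - 2.808*t^3 + 6.9996*t^2 - 5.9436*t + 1.6129)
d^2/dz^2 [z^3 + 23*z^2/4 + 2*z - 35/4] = 6*z + 23/2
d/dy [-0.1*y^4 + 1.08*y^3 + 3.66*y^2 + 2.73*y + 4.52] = -0.4*y^3 + 3.24*y^2 + 7.32*y + 2.73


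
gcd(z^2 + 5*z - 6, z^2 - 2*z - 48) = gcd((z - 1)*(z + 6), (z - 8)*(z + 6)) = z + 6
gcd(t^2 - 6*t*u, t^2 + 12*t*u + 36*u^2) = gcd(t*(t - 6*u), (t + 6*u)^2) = 1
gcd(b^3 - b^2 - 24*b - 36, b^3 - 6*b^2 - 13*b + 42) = b + 3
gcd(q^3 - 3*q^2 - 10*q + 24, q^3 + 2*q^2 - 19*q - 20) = q - 4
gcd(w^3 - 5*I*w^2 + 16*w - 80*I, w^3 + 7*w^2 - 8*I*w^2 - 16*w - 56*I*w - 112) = w - 4*I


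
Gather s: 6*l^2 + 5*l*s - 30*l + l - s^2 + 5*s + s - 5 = 6*l^2 - 29*l - s^2 + s*(5*l + 6) - 5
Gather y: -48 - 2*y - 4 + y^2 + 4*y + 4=y^2 + 2*y - 48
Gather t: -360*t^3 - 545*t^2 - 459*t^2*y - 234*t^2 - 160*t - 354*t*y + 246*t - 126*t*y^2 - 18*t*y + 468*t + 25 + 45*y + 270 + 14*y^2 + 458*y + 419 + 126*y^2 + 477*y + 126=-360*t^3 + t^2*(-459*y - 779) + t*(-126*y^2 - 372*y + 554) + 140*y^2 + 980*y + 840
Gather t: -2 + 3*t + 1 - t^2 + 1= -t^2 + 3*t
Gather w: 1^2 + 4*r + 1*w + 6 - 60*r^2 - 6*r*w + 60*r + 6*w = -60*r^2 + 64*r + w*(7 - 6*r) + 7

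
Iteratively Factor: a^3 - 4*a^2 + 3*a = (a - 1)*(a^2 - 3*a) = (a - 3)*(a - 1)*(a)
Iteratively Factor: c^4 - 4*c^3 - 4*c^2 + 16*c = (c + 2)*(c^3 - 6*c^2 + 8*c) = c*(c + 2)*(c^2 - 6*c + 8) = c*(c - 4)*(c + 2)*(c - 2)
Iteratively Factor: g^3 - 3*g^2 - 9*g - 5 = (g + 1)*(g^2 - 4*g - 5) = (g - 5)*(g + 1)*(g + 1)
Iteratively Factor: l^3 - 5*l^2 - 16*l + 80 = (l + 4)*(l^2 - 9*l + 20) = (l - 5)*(l + 4)*(l - 4)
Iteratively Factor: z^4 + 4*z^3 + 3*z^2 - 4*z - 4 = (z + 2)*(z^3 + 2*z^2 - z - 2) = (z + 1)*(z + 2)*(z^2 + z - 2) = (z + 1)*(z + 2)^2*(z - 1)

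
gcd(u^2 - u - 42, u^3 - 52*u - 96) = u + 6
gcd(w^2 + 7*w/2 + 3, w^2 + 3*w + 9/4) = w + 3/2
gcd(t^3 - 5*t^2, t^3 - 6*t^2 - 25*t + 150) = t - 5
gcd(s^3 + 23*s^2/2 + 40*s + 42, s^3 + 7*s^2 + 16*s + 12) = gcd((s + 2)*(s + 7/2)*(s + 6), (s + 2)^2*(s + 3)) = s + 2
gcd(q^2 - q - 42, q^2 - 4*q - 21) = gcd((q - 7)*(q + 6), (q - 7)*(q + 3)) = q - 7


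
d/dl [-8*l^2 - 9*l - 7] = -16*l - 9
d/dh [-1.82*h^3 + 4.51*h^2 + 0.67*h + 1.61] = -5.46*h^2 + 9.02*h + 0.67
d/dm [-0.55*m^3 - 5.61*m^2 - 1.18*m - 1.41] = -1.65*m^2 - 11.22*m - 1.18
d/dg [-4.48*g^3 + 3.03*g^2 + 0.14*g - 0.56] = -13.44*g^2 + 6.06*g + 0.14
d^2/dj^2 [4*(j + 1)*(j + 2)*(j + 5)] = 24*j + 64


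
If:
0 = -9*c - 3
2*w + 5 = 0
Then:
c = -1/3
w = -5/2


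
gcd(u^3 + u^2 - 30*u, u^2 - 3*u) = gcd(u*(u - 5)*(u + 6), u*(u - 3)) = u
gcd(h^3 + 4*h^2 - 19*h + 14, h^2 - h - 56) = h + 7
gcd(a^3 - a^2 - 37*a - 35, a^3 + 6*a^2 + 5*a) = a^2 + 6*a + 5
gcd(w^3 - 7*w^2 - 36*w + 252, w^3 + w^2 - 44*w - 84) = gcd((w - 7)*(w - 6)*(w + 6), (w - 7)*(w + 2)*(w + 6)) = w^2 - w - 42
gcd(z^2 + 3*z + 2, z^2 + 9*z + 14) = z + 2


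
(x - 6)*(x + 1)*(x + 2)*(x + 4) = x^4 + x^3 - 28*x^2 - 76*x - 48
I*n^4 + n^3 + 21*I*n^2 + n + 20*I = (n - 5*I)*(n + I)*(n + 4*I)*(I*n + 1)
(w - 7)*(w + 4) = w^2 - 3*w - 28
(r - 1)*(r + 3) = r^2 + 2*r - 3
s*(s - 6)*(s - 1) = s^3 - 7*s^2 + 6*s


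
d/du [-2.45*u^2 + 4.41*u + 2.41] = 4.41 - 4.9*u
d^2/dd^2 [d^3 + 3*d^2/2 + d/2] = 6*d + 3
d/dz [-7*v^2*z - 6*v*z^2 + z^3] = -7*v^2 - 12*v*z + 3*z^2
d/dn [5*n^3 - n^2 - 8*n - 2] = 15*n^2 - 2*n - 8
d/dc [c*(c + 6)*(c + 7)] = 3*c^2 + 26*c + 42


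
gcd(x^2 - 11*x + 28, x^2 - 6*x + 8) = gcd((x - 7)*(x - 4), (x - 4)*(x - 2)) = x - 4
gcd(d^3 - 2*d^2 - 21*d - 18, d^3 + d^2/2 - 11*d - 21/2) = d^2 + 4*d + 3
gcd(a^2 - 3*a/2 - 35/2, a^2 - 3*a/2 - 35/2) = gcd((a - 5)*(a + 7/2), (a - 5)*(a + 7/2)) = a^2 - 3*a/2 - 35/2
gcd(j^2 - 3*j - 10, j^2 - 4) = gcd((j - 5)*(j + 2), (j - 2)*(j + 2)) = j + 2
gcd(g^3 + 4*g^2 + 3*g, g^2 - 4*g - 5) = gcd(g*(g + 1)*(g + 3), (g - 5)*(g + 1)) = g + 1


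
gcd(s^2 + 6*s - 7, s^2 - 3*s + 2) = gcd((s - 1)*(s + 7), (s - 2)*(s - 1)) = s - 1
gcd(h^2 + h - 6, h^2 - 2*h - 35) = 1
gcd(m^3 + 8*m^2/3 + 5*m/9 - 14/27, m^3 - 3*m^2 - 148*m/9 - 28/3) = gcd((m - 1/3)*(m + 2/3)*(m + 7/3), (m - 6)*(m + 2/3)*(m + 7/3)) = m^2 + 3*m + 14/9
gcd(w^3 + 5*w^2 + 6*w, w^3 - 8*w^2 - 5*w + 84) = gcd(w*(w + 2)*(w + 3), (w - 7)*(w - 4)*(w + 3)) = w + 3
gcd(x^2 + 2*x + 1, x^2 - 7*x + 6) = 1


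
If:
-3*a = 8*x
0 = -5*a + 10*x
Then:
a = 0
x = 0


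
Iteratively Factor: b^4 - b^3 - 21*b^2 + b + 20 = (b + 4)*(b^3 - 5*b^2 - b + 5) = (b + 1)*(b + 4)*(b^2 - 6*b + 5) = (b - 1)*(b + 1)*(b + 4)*(b - 5)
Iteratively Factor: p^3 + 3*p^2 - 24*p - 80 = (p + 4)*(p^2 - p - 20) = (p - 5)*(p + 4)*(p + 4)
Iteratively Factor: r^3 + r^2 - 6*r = (r + 3)*(r^2 - 2*r) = r*(r + 3)*(r - 2)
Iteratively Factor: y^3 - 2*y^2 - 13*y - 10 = (y + 1)*(y^2 - 3*y - 10) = (y + 1)*(y + 2)*(y - 5)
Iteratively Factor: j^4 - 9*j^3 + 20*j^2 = (j)*(j^3 - 9*j^2 + 20*j) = j*(j - 5)*(j^2 - 4*j) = j^2*(j - 5)*(j - 4)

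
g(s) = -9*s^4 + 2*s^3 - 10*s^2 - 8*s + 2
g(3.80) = -1939.68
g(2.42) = -356.26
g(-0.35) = 3.35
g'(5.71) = -6628.67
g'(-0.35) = 1.28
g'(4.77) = -3874.01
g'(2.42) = -531.47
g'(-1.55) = 171.47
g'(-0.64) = 16.69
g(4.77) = -4705.88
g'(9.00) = -25946.00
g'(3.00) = -986.00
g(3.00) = -787.00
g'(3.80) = -1972.75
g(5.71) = -9564.63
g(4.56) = -3944.14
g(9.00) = -58471.00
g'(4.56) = -3387.92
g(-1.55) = -69.02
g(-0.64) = 0.99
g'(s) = -36*s^3 + 6*s^2 - 20*s - 8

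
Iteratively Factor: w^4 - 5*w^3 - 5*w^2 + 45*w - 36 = (w - 4)*(w^3 - w^2 - 9*w + 9) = (w - 4)*(w - 3)*(w^2 + 2*w - 3) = (w - 4)*(w - 3)*(w - 1)*(w + 3)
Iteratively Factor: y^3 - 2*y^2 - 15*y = (y + 3)*(y^2 - 5*y) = (y - 5)*(y + 3)*(y)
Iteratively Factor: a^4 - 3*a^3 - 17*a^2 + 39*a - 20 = (a + 4)*(a^3 - 7*a^2 + 11*a - 5) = (a - 1)*(a + 4)*(a^2 - 6*a + 5) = (a - 5)*(a - 1)*(a + 4)*(a - 1)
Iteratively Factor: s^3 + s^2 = (s)*(s^2 + s) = s^2*(s + 1)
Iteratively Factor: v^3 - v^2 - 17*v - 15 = (v + 1)*(v^2 - 2*v - 15) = (v - 5)*(v + 1)*(v + 3)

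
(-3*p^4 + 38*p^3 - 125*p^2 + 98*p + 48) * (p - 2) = -3*p^5 + 44*p^4 - 201*p^3 + 348*p^2 - 148*p - 96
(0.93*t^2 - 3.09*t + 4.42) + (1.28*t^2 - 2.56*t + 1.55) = 2.21*t^2 - 5.65*t + 5.97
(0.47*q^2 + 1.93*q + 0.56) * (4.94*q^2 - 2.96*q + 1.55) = 2.3218*q^4 + 8.143*q^3 - 2.2179*q^2 + 1.3339*q + 0.868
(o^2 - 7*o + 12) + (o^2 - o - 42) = 2*o^2 - 8*o - 30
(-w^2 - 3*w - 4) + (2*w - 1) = -w^2 - w - 5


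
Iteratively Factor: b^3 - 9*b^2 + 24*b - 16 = (b - 4)*(b^2 - 5*b + 4) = (b - 4)*(b - 1)*(b - 4)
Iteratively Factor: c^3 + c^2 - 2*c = (c)*(c^2 + c - 2) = c*(c - 1)*(c + 2)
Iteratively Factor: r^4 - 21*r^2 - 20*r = (r)*(r^3 - 21*r - 20) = r*(r - 5)*(r^2 + 5*r + 4) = r*(r - 5)*(r + 4)*(r + 1)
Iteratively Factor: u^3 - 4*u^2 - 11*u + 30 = (u - 5)*(u^2 + u - 6) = (u - 5)*(u + 3)*(u - 2)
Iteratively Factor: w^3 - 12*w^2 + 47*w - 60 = (w - 4)*(w^2 - 8*w + 15) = (w - 5)*(w - 4)*(w - 3)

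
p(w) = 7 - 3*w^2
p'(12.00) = -72.00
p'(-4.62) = 27.72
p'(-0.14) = 0.84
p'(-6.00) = 36.00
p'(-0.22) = 1.32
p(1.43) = 0.87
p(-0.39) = 6.54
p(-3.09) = -21.64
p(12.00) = -425.00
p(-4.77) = -61.26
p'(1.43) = -8.58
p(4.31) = -48.73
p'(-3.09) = 18.54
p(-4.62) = -57.03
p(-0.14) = 6.94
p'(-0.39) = 2.34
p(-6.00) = -101.00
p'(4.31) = -25.86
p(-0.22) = 6.85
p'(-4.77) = 28.62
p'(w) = -6*w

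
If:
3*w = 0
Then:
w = 0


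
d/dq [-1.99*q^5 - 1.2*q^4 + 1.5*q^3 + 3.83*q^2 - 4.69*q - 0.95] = -9.95*q^4 - 4.8*q^3 + 4.5*q^2 + 7.66*q - 4.69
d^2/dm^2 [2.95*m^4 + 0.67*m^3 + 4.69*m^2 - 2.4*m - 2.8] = 35.4*m^2 + 4.02*m + 9.38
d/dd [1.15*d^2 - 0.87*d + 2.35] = 2.3*d - 0.87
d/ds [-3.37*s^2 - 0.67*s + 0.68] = -6.74*s - 0.67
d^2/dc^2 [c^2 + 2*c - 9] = 2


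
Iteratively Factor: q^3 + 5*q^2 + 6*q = (q)*(q^2 + 5*q + 6) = q*(q + 3)*(q + 2)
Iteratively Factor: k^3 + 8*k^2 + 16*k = (k + 4)*(k^2 + 4*k) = (k + 4)^2*(k)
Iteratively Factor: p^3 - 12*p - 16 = (p + 2)*(p^2 - 2*p - 8) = (p - 4)*(p + 2)*(p + 2)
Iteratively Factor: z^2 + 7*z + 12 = (z + 3)*(z + 4)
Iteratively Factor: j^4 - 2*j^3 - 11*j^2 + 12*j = (j - 1)*(j^3 - j^2 - 12*j) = (j - 1)*(j + 3)*(j^2 - 4*j) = (j - 4)*(j - 1)*(j + 3)*(j)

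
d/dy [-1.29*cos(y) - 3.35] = 1.29*sin(y)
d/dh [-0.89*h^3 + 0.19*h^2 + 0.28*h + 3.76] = -2.67*h^2 + 0.38*h + 0.28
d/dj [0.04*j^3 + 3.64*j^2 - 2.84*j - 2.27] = 0.12*j^2 + 7.28*j - 2.84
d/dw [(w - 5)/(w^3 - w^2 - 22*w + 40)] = (w^3 - w^2 - 22*w + (w - 5)*(-3*w^2 + 2*w + 22) + 40)/(w^3 - w^2 - 22*w + 40)^2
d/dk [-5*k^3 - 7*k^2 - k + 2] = -15*k^2 - 14*k - 1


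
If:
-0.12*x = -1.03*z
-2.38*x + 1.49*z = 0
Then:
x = 0.00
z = 0.00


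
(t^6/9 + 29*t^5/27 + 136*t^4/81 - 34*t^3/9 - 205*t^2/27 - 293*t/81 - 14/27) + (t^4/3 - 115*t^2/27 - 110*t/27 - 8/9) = t^6/9 + 29*t^5/27 + 163*t^4/81 - 34*t^3/9 - 320*t^2/27 - 623*t/81 - 38/27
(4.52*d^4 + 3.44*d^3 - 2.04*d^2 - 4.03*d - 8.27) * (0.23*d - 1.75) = 1.0396*d^5 - 7.1188*d^4 - 6.4892*d^3 + 2.6431*d^2 + 5.1504*d + 14.4725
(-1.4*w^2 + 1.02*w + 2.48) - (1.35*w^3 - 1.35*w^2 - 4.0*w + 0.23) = -1.35*w^3 - 0.0499999999999998*w^2 + 5.02*w + 2.25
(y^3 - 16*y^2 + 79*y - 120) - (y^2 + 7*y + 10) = y^3 - 17*y^2 + 72*y - 130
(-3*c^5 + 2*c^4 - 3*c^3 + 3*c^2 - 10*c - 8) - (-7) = -3*c^5 + 2*c^4 - 3*c^3 + 3*c^2 - 10*c - 1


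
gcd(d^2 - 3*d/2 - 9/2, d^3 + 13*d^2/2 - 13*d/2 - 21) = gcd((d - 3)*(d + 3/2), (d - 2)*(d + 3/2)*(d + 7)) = d + 3/2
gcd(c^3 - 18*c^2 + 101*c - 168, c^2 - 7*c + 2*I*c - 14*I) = c - 7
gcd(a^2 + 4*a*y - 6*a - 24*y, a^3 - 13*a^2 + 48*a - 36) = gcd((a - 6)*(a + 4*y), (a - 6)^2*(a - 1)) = a - 6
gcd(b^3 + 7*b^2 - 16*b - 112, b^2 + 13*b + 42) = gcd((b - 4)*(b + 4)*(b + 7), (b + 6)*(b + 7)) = b + 7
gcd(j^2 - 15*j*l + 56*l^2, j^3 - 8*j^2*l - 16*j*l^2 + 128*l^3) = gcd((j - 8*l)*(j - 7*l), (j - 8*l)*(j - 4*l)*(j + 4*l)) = j - 8*l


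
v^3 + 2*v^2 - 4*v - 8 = (v - 2)*(v + 2)^2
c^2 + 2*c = c*(c + 2)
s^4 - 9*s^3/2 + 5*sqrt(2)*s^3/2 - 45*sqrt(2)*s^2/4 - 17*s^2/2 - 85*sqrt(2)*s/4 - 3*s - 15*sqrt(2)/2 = (s - 6)*(s + 1/2)*(s + 1)*(s + 5*sqrt(2)/2)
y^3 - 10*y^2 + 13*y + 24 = (y - 8)*(y - 3)*(y + 1)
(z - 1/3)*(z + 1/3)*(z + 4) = z^3 + 4*z^2 - z/9 - 4/9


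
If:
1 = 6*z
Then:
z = 1/6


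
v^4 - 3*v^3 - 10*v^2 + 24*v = v*(v - 4)*(v - 2)*(v + 3)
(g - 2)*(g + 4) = g^2 + 2*g - 8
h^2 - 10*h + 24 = (h - 6)*(h - 4)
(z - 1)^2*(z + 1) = z^3 - z^2 - z + 1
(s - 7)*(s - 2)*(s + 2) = s^3 - 7*s^2 - 4*s + 28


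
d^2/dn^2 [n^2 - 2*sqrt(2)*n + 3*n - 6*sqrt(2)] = 2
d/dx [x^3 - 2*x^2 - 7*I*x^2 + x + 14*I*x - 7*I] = 3*x^2 - 4*x - 14*I*x + 1 + 14*I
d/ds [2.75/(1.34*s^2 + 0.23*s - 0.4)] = (-7.37*s - 0.6325)/(1.34*s^2 + 0.23*s - 0.4)^2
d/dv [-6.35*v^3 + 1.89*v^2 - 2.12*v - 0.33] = -19.05*v^2 + 3.78*v - 2.12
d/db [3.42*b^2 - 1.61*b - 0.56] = 6.84*b - 1.61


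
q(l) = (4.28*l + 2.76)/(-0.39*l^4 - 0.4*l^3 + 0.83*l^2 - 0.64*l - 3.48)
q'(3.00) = 0.36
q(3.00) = -0.39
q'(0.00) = -1.08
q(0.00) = -0.79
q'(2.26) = 0.81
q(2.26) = -0.80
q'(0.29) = -1.09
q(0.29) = -1.11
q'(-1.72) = -0.86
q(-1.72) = 3.54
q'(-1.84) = 1.73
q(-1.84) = 3.48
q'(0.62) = -0.98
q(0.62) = -1.46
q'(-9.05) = 0.01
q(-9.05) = 0.02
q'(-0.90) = -2.39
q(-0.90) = 0.50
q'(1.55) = 0.95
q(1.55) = -1.51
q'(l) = (4.28*l + 2.76)*(1.56*l^3 + 1.2*l^2 - 1.66*l + 0.64)/(-0.39*l^4 - 0.4*l^3 + 0.83*l^2 - 0.64*l - 3.48)^2 + 4.28/(-0.39*l^4 - 0.4*l^3 + 0.83*l^2 - 0.64*l - 3.48) = (5.0076*l^4 + 7.7296*l^3 - 0.2404*l^2 - 4.5816*l - 13.128)/(0.1521*l^8 + 0.312*l^7 - 0.4874*l^6 - 0.1648*l^5 + 3.9153*l^4 + 1.7216*l^3 - 5.3672*l^2 + 4.4544*l + 12.1104)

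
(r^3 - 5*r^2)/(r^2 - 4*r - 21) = r^2*(5 - r)/(-r^2 + 4*r + 21)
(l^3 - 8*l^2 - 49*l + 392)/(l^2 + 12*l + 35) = (l^2 - 15*l + 56)/(l + 5)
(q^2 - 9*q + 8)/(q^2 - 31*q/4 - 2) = 4*(q - 1)/(4*q + 1)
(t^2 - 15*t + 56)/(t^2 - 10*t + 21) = (t - 8)/(t - 3)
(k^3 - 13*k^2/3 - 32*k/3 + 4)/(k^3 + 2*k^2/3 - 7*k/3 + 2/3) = (k - 6)/(k - 1)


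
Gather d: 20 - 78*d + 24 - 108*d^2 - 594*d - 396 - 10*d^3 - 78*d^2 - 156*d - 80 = -10*d^3 - 186*d^2 - 828*d - 432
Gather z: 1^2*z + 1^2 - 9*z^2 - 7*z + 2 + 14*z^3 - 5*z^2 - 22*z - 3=14*z^3 - 14*z^2 - 28*z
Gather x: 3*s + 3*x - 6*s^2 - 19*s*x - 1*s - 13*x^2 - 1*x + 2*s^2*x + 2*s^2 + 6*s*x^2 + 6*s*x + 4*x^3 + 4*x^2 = -4*s^2 + 2*s + 4*x^3 + x^2*(6*s - 9) + x*(2*s^2 - 13*s + 2)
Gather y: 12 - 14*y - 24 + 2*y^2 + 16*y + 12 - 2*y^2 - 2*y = 0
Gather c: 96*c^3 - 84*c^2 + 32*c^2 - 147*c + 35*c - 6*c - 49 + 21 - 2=96*c^3 - 52*c^2 - 118*c - 30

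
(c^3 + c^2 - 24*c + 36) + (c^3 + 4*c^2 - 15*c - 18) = 2*c^3 + 5*c^2 - 39*c + 18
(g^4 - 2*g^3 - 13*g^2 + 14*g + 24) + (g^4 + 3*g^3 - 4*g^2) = 2*g^4 + g^3 - 17*g^2 + 14*g + 24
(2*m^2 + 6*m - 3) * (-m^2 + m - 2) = -2*m^4 - 4*m^3 + 5*m^2 - 15*m + 6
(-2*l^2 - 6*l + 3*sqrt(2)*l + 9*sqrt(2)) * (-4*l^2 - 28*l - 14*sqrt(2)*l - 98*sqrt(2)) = 8*l^4 + 16*sqrt(2)*l^3 + 80*l^3 + 84*l^2 + 160*sqrt(2)*l^2 - 840*l + 336*sqrt(2)*l - 1764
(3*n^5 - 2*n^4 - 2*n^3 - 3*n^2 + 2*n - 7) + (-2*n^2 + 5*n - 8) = 3*n^5 - 2*n^4 - 2*n^3 - 5*n^2 + 7*n - 15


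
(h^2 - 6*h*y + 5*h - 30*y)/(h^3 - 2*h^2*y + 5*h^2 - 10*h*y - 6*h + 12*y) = (h^2 - 6*h*y + 5*h - 30*y)/(h^3 - 2*h^2*y + 5*h^2 - 10*h*y - 6*h + 12*y)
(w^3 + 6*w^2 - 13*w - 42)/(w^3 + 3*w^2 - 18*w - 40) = (w^2 + 4*w - 21)/(w^2 + w - 20)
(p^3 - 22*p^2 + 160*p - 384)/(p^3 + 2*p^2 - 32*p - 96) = (p^2 - 16*p + 64)/(p^2 + 8*p + 16)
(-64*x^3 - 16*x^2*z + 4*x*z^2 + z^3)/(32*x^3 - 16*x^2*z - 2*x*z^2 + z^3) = (-4*x - z)/(2*x - z)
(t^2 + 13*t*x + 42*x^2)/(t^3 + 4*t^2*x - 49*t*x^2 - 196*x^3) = (-t - 6*x)/(-t^2 + 3*t*x + 28*x^2)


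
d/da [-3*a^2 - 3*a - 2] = -6*a - 3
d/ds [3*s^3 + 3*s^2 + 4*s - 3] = 9*s^2 + 6*s + 4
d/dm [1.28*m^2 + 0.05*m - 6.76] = 2.56*m + 0.05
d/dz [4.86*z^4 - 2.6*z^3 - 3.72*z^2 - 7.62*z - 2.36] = 19.44*z^3 - 7.8*z^2 - 7.44*z - 7.62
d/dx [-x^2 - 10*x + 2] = -2*x - 10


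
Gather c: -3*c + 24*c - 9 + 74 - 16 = 21*c + 49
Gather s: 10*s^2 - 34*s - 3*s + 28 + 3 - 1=10*s^2 - 37*s + 30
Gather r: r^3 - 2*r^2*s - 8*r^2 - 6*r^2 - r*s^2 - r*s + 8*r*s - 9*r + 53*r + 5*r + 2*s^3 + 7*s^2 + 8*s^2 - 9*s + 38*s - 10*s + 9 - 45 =r^3 + r^2*(-2*s - 14) + r*(-s^2 + 7*s + 49) + 2*s^3 + 15*s^2 + 19*s - 36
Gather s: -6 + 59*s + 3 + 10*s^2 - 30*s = 10*s^2 + 29*s - 3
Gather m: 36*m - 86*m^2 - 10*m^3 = -10*m^3 - 86*m^2 + 36*m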